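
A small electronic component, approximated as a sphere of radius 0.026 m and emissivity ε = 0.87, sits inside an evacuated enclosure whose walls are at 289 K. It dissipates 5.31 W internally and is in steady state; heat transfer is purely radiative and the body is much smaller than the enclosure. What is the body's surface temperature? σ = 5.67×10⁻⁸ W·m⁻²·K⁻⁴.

For a small grey body in a large enclosure, net radiated power = εσA(T⁴ − T_w⁴).
Steady state: P = εσA(T⁴ − T_w⁴) with A = 4πr² = 0.008495 m².
T⁴ = P/(εσA) + T_w⁴ = 5.31/(0.87·5.67×10⁻⁸·0.008495) + (289)⁴
    = 1.267×10¹⁰ + 6.976×10⁹ = 1.965×10¹⁰ K⁴.

T ≈ 374 K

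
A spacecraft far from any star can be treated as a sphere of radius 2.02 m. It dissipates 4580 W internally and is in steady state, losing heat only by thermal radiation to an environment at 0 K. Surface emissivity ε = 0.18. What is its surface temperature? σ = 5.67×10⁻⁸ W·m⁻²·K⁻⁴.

Steady state: internal power = radiated power, P = εσA T⁴.
Radiating area A = 4πr² = 51.28 m².
T⁴ = P/(εσA) = 4580/(0.18·5.67×10⁻⁸·51.28) = 8.752×10⁹ K⁴.
T = (8.752×10⁹)^(1/4).

T ≈ 306 K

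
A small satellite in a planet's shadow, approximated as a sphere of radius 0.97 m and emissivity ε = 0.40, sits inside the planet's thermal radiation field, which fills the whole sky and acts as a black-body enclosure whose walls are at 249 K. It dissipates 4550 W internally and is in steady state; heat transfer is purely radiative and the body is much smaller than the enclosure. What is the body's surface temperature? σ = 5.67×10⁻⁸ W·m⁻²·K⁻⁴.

T ≈ 380 K

For a small grey body in a large enclosure, net radiated power = εσA(T⁴ − T_w⁴).
Steady state: P = εσA(T⁴ − T_w⁴) with A = 4πr² = 11.82 m².
T⁴ = P/(εσA) + T_w⁴ = 4550/(0.40·5.67×10⁻⁸·11.82) + (249)⁴
    = 1.697×10¹⁰ + 3.844×10⁹ = 2.081×10¹⁰ K⁴.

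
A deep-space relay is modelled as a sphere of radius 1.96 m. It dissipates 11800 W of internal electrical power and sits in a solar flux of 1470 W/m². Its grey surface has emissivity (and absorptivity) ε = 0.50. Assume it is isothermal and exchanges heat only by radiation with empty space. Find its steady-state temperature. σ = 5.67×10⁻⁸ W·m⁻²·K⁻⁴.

At steady state, absorbed solar power + internal power = radiated power.
Absorbed: α·S·A_cross = 0.50·1470·12.07 = 8871 W (cross-section πr²).
Total input = 8871 + 11800 = 20670 W.
Radiated: εσ·A_surf·T⁴ with A_surf = 4πr² = 48.27 m².
T⁴ = 20670/(0.50·5.67×10⁻⁸·48.27) = 1.510×10¹⁰ K⁴.

T ≈ 351 K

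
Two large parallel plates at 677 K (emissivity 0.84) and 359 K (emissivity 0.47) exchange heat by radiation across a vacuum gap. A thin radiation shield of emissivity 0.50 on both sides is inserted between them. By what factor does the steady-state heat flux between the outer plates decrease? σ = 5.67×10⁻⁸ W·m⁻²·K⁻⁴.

factor ≈ 2.29

Without shield: q₀ = σΔ(T⁴)/(1/ε₁+1/ε₂−1) with denominator 2.318.
With shield the two gaps are in series; the resistances add: (1/ε₁+1/ε_s−1)+(1/ε_s+1/ε₂−1) = 2.190+3.128 = 5.318.
Heat-flux ratio q₀/q = 5.318/2.318.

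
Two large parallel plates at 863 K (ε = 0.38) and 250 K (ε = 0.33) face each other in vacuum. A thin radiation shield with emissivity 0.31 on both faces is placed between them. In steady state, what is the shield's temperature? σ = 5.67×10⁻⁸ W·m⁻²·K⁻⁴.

In steady state the net flux on the hot side equals that on the cold side.
σ(T₁⁴−T_s⁴)/D₁ = σ(T_s⁴−T₂⁴)/D₂, with D₁ = 1/ε₁+1/ε_s−1 = 4.857, D₂ = 1/ε_s+1/ε₂−1 = 5.256.
Solve for T_s⁴: T_s⁴ = (D₂·T₁⁴ + D₁·T₂⁴)/(D₁+D₂) = 2.902×10¹¹ K⁴.

T_s ≈ 734 K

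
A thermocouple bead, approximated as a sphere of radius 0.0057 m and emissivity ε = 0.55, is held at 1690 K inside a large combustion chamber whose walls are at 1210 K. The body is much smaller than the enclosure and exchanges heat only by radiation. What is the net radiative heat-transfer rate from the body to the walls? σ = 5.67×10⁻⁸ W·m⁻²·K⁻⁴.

P_net ≈ 76.6 W

For a small grey body in a large enclosure: P_net = εσA(T_body⁴ − T_wall⁴).
A = 4πr² = 4.083×10⁻⁴ m²; T_body⁴ − T_wall⁴ = 8.157×10¹² − 2.144×10¹² = 6.014×10¹² K⁴.
|P_net| = 0.55·5.67×10⁻⁸·4.083×10⁻⁴·6.014×10¹².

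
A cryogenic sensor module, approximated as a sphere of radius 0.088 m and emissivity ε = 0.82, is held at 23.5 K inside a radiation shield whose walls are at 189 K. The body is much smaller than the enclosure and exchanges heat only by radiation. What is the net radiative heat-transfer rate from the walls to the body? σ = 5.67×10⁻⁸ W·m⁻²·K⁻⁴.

For a small grey body in a large enclosure: P_net = εσA(T_body⁴ − T_wall⁴).
A = 4πr² = 0.09731 m²; T_body⁴ − T_wall⁴ = 3.050×10⁵ − 1.276×10⁹ = -1.276×10⁹ K⁴.
|P_net| = 0.82·5.67×10⁻⁸·0.09731·1.276×10⁹.

P_net ≈ 5.77 W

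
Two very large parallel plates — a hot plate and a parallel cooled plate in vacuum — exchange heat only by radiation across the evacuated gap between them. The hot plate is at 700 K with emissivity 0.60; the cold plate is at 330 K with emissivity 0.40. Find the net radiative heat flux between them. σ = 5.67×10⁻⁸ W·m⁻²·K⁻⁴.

q ≈ 4090 W/m²

For two infinite grey parallel plates, q = σ(T₁⁴ − T₂⁴)/(1/ε₁ + 1/ε₂ − 1).
T₁⁴ − T₂⁴ = 2.401×10¹¹ − 1.186×10¹⁰ = 2.282×10¹¹ K⁴.
1/ε₁ + 1/ε₂ − 1 = 1.667 + 2.500 − 1 = 3.167.
q = 5.67×10⁻⁸ × 2.282×10¹¹ / 3.167.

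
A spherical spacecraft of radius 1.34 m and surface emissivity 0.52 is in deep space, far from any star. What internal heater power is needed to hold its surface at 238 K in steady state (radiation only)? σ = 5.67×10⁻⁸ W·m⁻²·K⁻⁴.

P ≈ 2130 W

P = εσ·4πr²·T⁴.
4πr² = 22.56 m²; T⁴ = 3.209×10⁹ K⁴.
P = 0.52·5.67×10⁻⁸·22.56·3.209×10⁹.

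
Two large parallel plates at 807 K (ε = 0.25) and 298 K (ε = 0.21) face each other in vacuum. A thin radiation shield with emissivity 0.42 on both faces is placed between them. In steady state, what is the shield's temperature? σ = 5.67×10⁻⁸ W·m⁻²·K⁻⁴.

T_s ≈ 692 K

In steady state the net flux on the hot side equals that on the cold side.
σ(T₁⁴−T_s⁴)/D₁ = σ(T_s⁴−T₂⁴)/D₂, with D₁ = 1/ε₁+1/ε_s−1 = 5.381, D₂ = 1/ε_s+1/ε₂−1 = 6.143.
Solve for T_s⁴: T_s⁴ = (D₂·T₁⁴ + D₁·T₂⁴)/(D₁+D₂) = 2.298×10¹¹ K⁴.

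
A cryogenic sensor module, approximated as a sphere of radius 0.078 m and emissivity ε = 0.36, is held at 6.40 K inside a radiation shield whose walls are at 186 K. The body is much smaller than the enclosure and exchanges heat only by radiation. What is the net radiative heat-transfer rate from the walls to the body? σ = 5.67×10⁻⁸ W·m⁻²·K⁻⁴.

P_net ≈ 1.87 W

For a small grey body in a large enclosure: P_net = εσA(T_body⁴ − T_wall⁴).
A = 4πr² = 0.07645 m²; T_body⁴ − T_wall⁴ = 1678 − 1.197×10⁹ = -1.197×10⁹ K⁴.
|P_net| = 0.36·5.67×10⁻⁸·0.07645·1.197×10⁹.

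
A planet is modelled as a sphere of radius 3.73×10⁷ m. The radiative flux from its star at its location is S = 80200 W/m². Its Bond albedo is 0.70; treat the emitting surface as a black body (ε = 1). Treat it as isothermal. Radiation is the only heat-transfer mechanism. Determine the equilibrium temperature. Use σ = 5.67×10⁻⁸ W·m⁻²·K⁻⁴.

T ≈ 571 K

At equilibrium, absorbed power = emitted power.
Absorbing cross-section = πr² = 4.371×10¹⁵ m²; emitting surface = 4πr² = 1.748×10¹⁶ m² (ratio 4).
(1−a)S·A_cross = εσ·A_surf·T⁴  ⇒  T⁴ = (1−a)S/(4σ).
T⁴ = 0.300·80200/(4·5.67×10⁻⁸) = 1.061×10¹¹ K⁴.
T = (1.061×10¹¹)^(1/4).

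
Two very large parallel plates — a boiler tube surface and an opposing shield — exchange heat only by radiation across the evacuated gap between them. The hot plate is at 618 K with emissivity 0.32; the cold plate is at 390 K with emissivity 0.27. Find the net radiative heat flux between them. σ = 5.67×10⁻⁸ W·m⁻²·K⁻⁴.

For two infinite grey parallel plates, q = σ(T₁⁴ − T₂⁴)/(1/ε₁ + 1/ε₂ − 1).
T₁⁴ − T₂⁴ = 1.459×10¹¹ − 2.313×10¹⁰ = 1.227×10¹¹ K⁴.
1/ε₁ + 1/ε₂ − 1 = 3.125 + 3.704 − 1 = 5.829.
q = 5.67×10⁻⁸ × 1.227×10¹¹ / 5.829.

q ≈ 1190 W/m²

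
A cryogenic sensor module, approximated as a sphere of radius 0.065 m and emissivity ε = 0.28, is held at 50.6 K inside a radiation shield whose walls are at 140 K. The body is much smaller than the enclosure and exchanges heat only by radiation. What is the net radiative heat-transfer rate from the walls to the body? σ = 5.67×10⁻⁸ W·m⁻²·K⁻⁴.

P_net ≈ 0.318 W

For a small grey body in a large enclosure: P_net = εσA(T_body⁴ − T_wall⁴).
A = 4πr² = 0.05309 m²; T_body⁴ − T_wall⁴ = 6.555×10⁶ − 3.842×10⁸ = -3.776×10⁸ K⁴.
|P_net| = 0.28·5.67×10⁻⁸·0.05309·3.776×10⁸.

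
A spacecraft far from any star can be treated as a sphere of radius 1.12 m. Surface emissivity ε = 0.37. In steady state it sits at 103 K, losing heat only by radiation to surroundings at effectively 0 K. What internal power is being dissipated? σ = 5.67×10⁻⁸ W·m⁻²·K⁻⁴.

Steady state: P = εσA T⁴.
A = 4πr² = 15.76 m²; T⁴ = (103)⁴ = 1.126×10⁸ K⁴.
P = 0.37 × 5.67×10⁻⁸ × 15.76 × 1.126×10⁸.

P ≈ 37.2 W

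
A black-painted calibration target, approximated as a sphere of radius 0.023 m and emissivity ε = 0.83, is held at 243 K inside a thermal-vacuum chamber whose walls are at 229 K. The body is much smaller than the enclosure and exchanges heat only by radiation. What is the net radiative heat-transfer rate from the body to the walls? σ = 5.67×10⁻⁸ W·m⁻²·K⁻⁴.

P_net ≈ 0.230 W

For a small grey body in a large enclosure: P_net = εσA(T_body⁴ − T_wall⁴).
A = 4πr² = 0.006648 m²; T_body⁴ − T_wall⁴ = 3.487×10⁹ − 2.750×10⁹ = 7.367×10⁸ K⁴.
|P_net| = 0.83·5.67×10⁻⁸·0.006648·7.367×10⁸.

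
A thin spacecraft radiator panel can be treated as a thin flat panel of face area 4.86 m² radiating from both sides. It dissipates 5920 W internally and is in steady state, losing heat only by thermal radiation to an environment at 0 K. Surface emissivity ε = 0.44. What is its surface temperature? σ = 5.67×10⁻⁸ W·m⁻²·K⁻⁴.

Steady state: internal power = radiated power, P = εσA T⁴.
Radiating area A = 2·4.86 = 9.720 m².
T⁴ = P/(εσA) = 5920/(0.44·5.67×10⁻⁸·9.720) = 2.441×10¹⁰ K⁴.
T = (2.441×10¹⁰)^(1/4).

T ≈ 395 K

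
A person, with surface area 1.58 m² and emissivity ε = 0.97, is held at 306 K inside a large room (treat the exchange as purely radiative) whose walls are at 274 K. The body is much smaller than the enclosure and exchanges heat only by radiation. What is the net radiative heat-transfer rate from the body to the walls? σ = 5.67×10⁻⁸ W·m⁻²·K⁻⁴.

P_net ≈ 272 W

For a small grey body in a large enclosure: P_net = εσA(T_body⁴ − T_wall⁴).
A = 1.58 m²; T_body⁴ − T_wall⁴ = 8.768×10⁹ − 5.636×10⁹ = 3.131×10⁹ K⁴.
|P_net| = 0.97·5.67×10⁻⁸·1.580·3.131×10⁹.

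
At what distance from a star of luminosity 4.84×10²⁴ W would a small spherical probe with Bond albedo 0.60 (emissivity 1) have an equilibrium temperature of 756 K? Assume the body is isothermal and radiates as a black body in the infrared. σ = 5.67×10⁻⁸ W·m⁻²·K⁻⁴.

d ≈ 1.44×10⁹ m

For an isothermal black-emitting sphere, (1−a)S·πr² = σ·4πr²·T⁴ ⇒ S = 4σT⁴/(1−a).
S = 4·5.67×10⁻⁸·(756)⁴/0.400 = 1.852×10⁵ W/m².
Flux falls as S = L/(4πd²), so d = √(L/(4πS)) = √(4.84×10²⁴/(4π·1.852×10⁵)).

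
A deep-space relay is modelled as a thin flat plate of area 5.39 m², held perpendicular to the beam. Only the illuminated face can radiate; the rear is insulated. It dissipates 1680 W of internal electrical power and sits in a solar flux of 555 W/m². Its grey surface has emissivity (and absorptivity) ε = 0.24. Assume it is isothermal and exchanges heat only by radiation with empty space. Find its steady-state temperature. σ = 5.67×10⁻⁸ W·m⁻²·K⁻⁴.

At steady state, absorbed solar power + internal power = radiated power.
Absorbed: α·S·A_cross = 0.24·555·5.390 = 717.9 W (cross-section A).
Total input = 717.9 + 1680 = 2398 W.
Radiated: εσ·A_surf·T⁴ with A_surf = A = 5.390 m².
T⁴ = 2398/(0.24·5.67×10⁻⁸·5.390) = 3.269×10¹⁰ K⁴.

T ≈ 425 K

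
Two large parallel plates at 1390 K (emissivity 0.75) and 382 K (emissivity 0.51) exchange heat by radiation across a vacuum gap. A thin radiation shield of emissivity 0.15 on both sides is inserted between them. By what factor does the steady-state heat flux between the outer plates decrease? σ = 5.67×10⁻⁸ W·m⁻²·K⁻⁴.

Without shield: q₀ = σΔ(T⁴)/(1/ε₁+1/ε₂−1) with denominator 2.294.
With shield the two gaps are in series; the resistances add: (1/ε₁+1/ε_s−1)+(1/ε_s+1/ε₂−1) = 7.000+7.627 = 14.63.
Heat-flux ratio q₀/q = 14.63/2.294.

factor ≈ 6.38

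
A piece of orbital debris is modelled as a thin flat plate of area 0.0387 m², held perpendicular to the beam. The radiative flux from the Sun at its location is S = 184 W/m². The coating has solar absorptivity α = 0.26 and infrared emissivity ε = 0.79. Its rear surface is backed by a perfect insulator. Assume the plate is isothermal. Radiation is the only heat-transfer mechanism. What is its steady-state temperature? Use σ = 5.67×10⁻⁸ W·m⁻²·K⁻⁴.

At equilibrium, absorbed power = emitted power.
Absorbing cross-section = A = 0.03870 m²; emitting surface = A = 0.03870 m² (ratio 1).
αS·A_cross = εσ·A_surf·T⁴  ⇒  T⁴ = αS/(ε·1σ).
T⁴ = 0.260·184/(0.79·1·5.67×10⁻⁸) = 1.068×10⁹ K⁴.
T = (1.068×10⁹)^(1/4).

T ≈ 181 K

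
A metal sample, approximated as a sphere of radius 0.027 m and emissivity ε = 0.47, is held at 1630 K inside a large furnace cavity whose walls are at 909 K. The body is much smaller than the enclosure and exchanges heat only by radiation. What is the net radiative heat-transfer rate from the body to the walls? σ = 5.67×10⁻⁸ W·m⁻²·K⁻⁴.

P_net ≈ 1560 W

For a small grey body in a large enclosure: P_net = εσA(T_body⁴ − T_wall⁴).
A = 4πr² = 0.009161 m²; T_body⁴ − T_wall⁴ = 7.059×10¹² − 6.827×10¹¹ = 6.376×10¹² K⁴.
|P_net| = 0.47·5.67×10⁻⁸·0.009161·6.376×10¹².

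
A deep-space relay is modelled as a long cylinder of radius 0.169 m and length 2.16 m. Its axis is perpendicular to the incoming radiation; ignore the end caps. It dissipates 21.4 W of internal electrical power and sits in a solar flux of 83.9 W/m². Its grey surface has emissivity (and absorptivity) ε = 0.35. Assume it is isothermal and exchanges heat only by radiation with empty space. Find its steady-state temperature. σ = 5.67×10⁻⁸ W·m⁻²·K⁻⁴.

At steady state, absorbed solar power + internal power = radiated power.
Absorbed: α·S·A_cross = 0.35·83.9·0.7301 = 21.44 W (cross-section 2rL).
Total input = 21.44 + 21.4 = 42.84 W.
Radiated: εσ·A_surf·T⁴ with A_surf = 2πrL = 2.294 m².
T⁴ = 42.84/(0.35·5.67×10⁻⁸·2.294) = 9.412×10⁸ K⁴.

T ≈ 175 K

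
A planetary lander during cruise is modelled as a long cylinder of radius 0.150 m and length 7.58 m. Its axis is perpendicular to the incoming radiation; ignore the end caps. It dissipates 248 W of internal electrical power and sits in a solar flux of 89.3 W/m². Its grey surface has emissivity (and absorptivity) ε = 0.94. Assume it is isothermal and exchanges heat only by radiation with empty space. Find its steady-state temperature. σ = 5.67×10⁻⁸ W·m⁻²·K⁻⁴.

At steady state, absorbed solar power + internal power = radiated power.
Absorbed: α·S·A_cross = 0.94·89.3·2.274 = 190.9 W (cross-section 2rL).
Total input = 190.9 + 248 = 438.9 W.
Radiated: εσ·A_surf·T⁴ with A_surf = 2πrL = 7.144 m².
T⁴ = 438.9/(0.94·5.67×10⁻⁸·7.144) = 1.153×10⁹ K⁴.

T ≈ 184 K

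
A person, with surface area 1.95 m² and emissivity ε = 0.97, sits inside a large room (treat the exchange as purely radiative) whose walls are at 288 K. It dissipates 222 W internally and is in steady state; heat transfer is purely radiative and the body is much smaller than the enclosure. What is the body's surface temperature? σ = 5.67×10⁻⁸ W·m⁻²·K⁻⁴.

T ≈ 308 K

For a small grey body in a large enclosure, net radiated power = εσA(T⁴ − T_w⁴).
Steady state: P = εσA(T⁴ − T_w⁴) with A = 1.95 m².
T⁴ = P/(εσA) + T_w⁴ = 222/(0.97·5.67×10⁻⁸·1.950) + (288)⁴
    = 2.070×10⁹ + 6.880×10⁹ = 8.950×10⁹ K⁴.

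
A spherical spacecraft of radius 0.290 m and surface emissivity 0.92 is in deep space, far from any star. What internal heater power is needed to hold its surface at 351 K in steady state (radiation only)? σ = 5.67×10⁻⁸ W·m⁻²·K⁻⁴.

P ≈ 837 W

P = εσ·4πr²·T⁴.
4πr² = 1.057 m²; T⁴ = 1.518×10¹⁰ K⁴.
P = 0.92·5.67×10⁻⁸·1.057·1.518×10¹⁰.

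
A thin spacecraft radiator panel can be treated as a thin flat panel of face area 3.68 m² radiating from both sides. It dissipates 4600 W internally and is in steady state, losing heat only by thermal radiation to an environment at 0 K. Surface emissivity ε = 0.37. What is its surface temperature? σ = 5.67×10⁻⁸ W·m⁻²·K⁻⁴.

Steady state: internal power = radiated power, P = εσA T⁴.
Radiating area A = 2·3.68 = 7.360 m².
T⁴ = P/(εσA) = 4600/(0.37·5.67×10⁻⁸·7.360) = 2.979×10¹⁰ K⁴.
T = (2.979×10¹⁰)^(1/4).

T ≈ 415 K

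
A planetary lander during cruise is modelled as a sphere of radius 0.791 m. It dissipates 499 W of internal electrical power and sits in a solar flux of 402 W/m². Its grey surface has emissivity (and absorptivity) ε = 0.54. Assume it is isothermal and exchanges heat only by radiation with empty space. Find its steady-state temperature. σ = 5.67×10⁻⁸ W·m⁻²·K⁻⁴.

At steady state, absorbed solar power + internal power = radiated power.
Absorbed: α·S·A_cross = 0.54·402·1.966 = 426.7 W (cross-section πr²).
Total input = 426.7 + 499 = 925.7 W.
Radiated: εσ·A_surf·T⁴ with A_surf = 4πr² = 7.863 m².
T⁴ = 925.7/(0.54·5.67×10⁻⁸·7.863) = 3.845×10⁹ K⁴.

T ≈ 249 K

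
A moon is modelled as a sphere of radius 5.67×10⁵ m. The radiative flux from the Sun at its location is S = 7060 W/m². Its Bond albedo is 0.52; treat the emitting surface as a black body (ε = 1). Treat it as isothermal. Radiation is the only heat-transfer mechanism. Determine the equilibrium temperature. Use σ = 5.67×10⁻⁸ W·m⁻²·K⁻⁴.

T ≈ 350 K

At equilibrium, absorbed power = emitted power.
Absorbing cross-section = πr² = 1.010×10¹² m²; emitting surface = 4πr² = 4.040×10¹² m² (ratio 4).
(1−a)S·A_cross = εσ·A_surf·T⁴  ⇒  T⁴ = (1−a)S/(4σ).
T⁴ = 0.480·7060/(4·5.67×10⁻⁸) = 1.494×10¹⁰ K⁴.
T = (1.494×10¹⁰)^(1/4).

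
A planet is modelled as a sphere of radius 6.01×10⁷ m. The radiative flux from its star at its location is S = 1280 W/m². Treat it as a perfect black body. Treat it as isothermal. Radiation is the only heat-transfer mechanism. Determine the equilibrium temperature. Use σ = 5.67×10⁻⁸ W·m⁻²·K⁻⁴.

At equilibrium, absorbed power = emitted power.
Absorbing cross-section = πr² = 1.135×10¹⁶ m²; emitting surface = 4πr² = 4.539×10¹⁶ m² (ratio 4).
S·A_cross = εσ·A_surf·T⁴  ⇒  T⁴ = S/(4σ).
T⁴ = 1.00·1280/(4·5.67×10⁻⁸) = 5.644×10⁹ K⁴.
T = (5.644×10⁹)^(1/4).

T ≈ 274 K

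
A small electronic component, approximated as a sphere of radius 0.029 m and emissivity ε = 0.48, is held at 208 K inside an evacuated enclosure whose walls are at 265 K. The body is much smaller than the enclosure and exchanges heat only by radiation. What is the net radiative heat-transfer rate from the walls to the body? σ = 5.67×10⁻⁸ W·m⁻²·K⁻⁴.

P_net ≈ 0.880 W

For a small grey body in a large enclosure: P_net = εσA(T_body⁴ − T_wall⁴).
A = 4πr² = 0.01057 m²; T_body⁴ − T_wall⁴ = 1.872×10⁹ − 4.932×10⁹ = -3.060×10⁹ K⁴.
|P_net| = 0.48·5.67×10⁻⁸·0.01057·3.060×10⁹.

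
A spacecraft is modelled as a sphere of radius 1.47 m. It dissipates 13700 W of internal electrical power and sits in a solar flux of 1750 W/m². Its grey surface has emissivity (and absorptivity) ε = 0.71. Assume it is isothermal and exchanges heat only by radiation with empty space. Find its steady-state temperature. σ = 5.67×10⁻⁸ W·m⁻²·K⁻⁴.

T ≈ 377 K

At steady state, absorbed solar power + internal power = radiated power.
Absorbed: α·S·A_cross = 0.71·1750·6.789 = 8435 W (cross-section πr²).
Total input = 8435 + 13700 = 22130 W.
Radiated: εσ·A_surf·T⁴ with A_surf = 4πr² = 27.15 m².
T⁴ = 22130/(0.71·5.67×10⁻⁸·27.15) = 2.025×10¹⁰ K⁴.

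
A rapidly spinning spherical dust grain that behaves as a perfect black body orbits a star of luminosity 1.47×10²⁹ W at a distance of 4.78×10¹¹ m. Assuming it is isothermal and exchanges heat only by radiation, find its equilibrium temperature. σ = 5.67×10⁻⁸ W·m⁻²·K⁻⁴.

T ≈ 689 K

First find the stellar flux at distance d: S = L/(4πd²) = 1.47×10²⁹/(4π·(4.78×10¹¹)²) = 51200 W/m².
For an isothermal sphere, absorbed (1−a)S·πr² = emitted σ·4πr²·T⁴, so T⁴ = (1−a)S/(4σ).
T⁴ = 1.00·51200/(4·5.67×10⁻⁸) = 2.257×10¹¹ K⁴.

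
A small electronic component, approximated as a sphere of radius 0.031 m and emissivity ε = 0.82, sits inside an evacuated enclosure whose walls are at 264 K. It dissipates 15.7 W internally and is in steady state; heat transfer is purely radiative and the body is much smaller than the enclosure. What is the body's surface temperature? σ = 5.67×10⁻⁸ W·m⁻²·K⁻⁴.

T ≈ 426 K

For a small grey body in a large enclosure, net radiated power = εσA(T⁴ − T_w⁴).
Steady state: P = εσA(T⁴ − T_w⁴) with A = 4πr² = 0.01208 m².
T⁴ = P/(εσA) + T_w⁴ = 15.7/(0.82·5.67×10⁻⁸·0.01208) + (264)⁴
    = 2.796×10¹⁰ + 4.858×10⁹ = 3.282×10¹⁰ K⁴.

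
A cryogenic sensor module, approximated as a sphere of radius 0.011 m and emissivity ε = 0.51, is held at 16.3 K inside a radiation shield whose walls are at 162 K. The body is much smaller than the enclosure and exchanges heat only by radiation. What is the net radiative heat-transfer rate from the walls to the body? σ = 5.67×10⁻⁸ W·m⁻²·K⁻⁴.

For a small grey body in a large enclosure: P_net = εσA(T_body⁴ − T_wall⁴).
A = 4πr² = 0.001521 m²; T_body⁴ − T_wall⁴ = 70590 − 6.887×10⁸ = -6.887×10⁸ K⁴.
|P_net| = 0.51·5.67×10⁻⁸·0.001521·6.887×10⁸.

P_net ≈ 0.0303 W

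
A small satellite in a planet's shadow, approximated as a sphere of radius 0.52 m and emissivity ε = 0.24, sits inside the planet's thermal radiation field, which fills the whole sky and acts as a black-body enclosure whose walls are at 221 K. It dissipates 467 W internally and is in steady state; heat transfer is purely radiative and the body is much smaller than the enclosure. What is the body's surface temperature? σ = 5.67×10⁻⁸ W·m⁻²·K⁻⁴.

For a small grey body in a large enclosure, net radiated power = εσA(T⁴ − T_w⁴).
Steady state: P = εσA(T⁴ − T_w⁴) with A = 4πr² = 3.398 m².
T⁴ = P/(εσA) + T_w⁴ = 467/(0.24·5.67×10⁻⁸·3.398) + (221)⁴
    = 1.010×10¹⁰ + 2.385×10⁹ = 1.249×10¹⁰ K⁴.

T ≈ 334 K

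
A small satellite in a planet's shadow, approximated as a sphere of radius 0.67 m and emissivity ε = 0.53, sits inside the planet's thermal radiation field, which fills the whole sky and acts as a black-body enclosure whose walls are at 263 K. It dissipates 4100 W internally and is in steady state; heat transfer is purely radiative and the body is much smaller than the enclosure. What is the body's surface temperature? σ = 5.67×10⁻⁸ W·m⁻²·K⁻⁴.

For a small grey body in a large enclosure, net radiated power = εσA(T⁴ − T_w⁴).
Steady state: P = εσA(T⁴ − T_w⁴) with A = 4πr² = 5.641 m².
T⁴ = P/(εσA) + T_w⁴ = 4100/(0.53·5.67×10⁻⁸·5.641) + (263)⁴
    = 2.419×10¹⁰ + 4.784×10⁹ = 2.897×10¹⁰ K⁴.

T ≈ 413 K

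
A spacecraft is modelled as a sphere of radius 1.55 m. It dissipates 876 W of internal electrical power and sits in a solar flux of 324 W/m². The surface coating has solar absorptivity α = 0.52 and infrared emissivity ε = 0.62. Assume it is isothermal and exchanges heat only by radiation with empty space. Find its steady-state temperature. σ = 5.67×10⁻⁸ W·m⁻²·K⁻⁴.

T ≈ 212 K

At steady state, absorbed solar power + internal power = radiated power.
Absorbed: α·S·A_cross = 0.52·324·7.548 = 1272 W (cross-section πr²).
Total input = 1272 + 876 = 2148 W.
Radiated: εσ·A_surf·T⁴ with A_surf = 4πr² = 30.19 m².
T⁴ = 2148/(0.62·5.67×10⁻⁸·30.19) = 2.024×10⁹ K⁴.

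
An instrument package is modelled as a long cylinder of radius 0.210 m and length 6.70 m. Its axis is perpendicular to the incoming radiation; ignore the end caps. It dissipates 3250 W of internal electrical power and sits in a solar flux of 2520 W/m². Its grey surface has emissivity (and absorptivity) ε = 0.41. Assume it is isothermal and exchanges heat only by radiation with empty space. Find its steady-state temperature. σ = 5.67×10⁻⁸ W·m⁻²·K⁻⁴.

T ≈ 416 K

At steady state, absorbed solar power + internal power = radiated power.
Absorbed: α·S·A_cross = 0.41·2520·2.814 = 2907 W (cross-section 2rL).
Total input = 2907 + 3250 = 6157 W.
Radiated: εσ·A_surf·T⁴ with A_surf = 2πrL = 8.840 m².
T⁴ = 6157/(0.41·5.67×10⁻⁸·8.840) = 2.996×10¹⁰ K⁴.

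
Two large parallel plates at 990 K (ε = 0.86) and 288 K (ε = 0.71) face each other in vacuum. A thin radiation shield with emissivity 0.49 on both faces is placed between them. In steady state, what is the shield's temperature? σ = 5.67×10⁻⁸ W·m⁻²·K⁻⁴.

T_s ≈ 845 K

In steady state the net flux on the hot side equals that on the cold side.
σ(T₁⁴−T_s⁴)/D₁ = σ(T_s⁴−T₂⁴)/D₂, with D₁ = 1/ε₁+1/ε_s−1 = 2.204, D₂ = 1/ε_s+1/ε₂−1 = 2.449.
Solve for T_s⁴: T_s⁴ = (D₂·T₁⁴ + D₁·T₂⁴)/(D₁+D₂) = 5.089×10¹¹ K⁴.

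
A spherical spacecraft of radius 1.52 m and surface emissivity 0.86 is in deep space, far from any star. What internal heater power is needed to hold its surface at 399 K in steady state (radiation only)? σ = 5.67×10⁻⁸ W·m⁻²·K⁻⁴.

P ≈ 35900 W

P = εσ·4πr²·T⁴.
4πr² = 29.03 m²; T⁴ = 2.534×10¹⁰ K⁴.
P = 0.86·5.67×10⁻⁸·29.03·2.534×10¹⁰.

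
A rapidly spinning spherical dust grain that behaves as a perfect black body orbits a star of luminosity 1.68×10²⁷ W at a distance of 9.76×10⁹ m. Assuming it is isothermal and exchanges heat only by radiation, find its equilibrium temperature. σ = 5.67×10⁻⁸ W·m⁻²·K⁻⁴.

First find the stellar flux at distance d: S = L/(4πd²) = 1.68×10²⁷/(4π·(9.76×10⁹)²) = 1.403×10⁶ W/m².
For an isothermal sphere, absorbed (1−a)S·πr² = emitted σ·4πr²·T⁴, so T⁴ = (1−a)S/(4σ).
T⁴ = 1.00·1.403×10⁶/(4·5.67×10⁻⁸) = 6.188×10¹² K⁴.

T ≈ 1580 K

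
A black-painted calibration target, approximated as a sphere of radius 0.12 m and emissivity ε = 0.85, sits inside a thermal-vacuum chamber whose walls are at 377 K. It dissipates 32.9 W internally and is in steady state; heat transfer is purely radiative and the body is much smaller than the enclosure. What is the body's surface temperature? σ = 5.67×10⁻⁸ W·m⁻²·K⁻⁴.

T ≈ 393 K

For a small grey body in a large enclosure, net radiated power = εσA(T⁴ − T_w⁴).
Steady state: P = εσA(T⁴ − T_w⁴) with A = 4πr² = 0.1810 m².
T⁴ = P/(εσA) + T_w⁴ = 32.9/(0.85·5.67×10⁻⁸·0.1810) + (377)⁴
    = 3.772×10⁹ + 2.020×10¹⁰ = 2.397×10¹⁰ K⁴.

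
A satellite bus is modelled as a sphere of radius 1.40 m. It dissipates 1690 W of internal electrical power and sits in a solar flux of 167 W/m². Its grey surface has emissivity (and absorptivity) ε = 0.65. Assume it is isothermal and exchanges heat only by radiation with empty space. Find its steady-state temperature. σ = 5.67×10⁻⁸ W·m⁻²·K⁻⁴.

At steady state, absorbed solar power + internal power = radiated power.
Absorbed: α·S·A_cross = 0.65·167·6.158 = 668.4 W (cross-section πr²).
Total input = 668.4 + 1690 = 2358 W.
Radiated: εσ·A_surf·T⁴ with A_surf = 4πr² = 24.63 m².
T⁴ = 2358/(0.65·5.67×10⁻⁸·24.63) = 2.598×10⁹ K⁴.

T ≈ 226 K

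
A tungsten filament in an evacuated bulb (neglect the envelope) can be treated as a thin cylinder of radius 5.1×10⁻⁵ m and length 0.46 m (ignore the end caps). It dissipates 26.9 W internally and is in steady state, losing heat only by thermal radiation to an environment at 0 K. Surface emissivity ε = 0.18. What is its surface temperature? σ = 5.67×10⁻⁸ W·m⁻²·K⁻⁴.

Steady state: internal power = radiated power, P = εσA T⁴.
Radiating area A = 2πrL = 1.474×10⁻⁴ m².
T⁴ = P/(εσA) = 26.9/(0.18·5.67×10⁻⁸·1.474×10⁻⁴) = 1.788×10¹³ K⁴.
T = (1.788×10¹³)^(1/4).

T ≈ 2060 K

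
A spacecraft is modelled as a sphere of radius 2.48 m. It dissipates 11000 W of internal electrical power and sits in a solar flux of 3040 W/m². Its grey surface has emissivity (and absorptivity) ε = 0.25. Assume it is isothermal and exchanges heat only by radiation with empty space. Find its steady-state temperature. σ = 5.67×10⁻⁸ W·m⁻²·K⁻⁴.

At steady state, absorbed solar power + internal power = radiated power.
Absorbed: α·S·A_cross = 0.25·3040·19.32 = 14680 W (cross-section πr²).
Total input = 14680 + 11000 = 25680 W.
Radiated: εσ·A_surf·T⁴ with A_surf = 4πr² = 77.29 m².
T⁴ = 25680/(0.25·5.67×10⁻⁸·77.29) = 2.344×10¹⁰ K⁴.

T ≈ 391 K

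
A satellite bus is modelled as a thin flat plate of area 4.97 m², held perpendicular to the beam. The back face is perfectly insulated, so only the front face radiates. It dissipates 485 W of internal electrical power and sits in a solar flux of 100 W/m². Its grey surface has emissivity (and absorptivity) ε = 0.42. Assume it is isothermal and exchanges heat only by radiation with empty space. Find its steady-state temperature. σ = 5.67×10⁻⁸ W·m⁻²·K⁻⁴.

T ≈ 277 K

At steady state, absorbed solar power + internal power = radiated power.
Absorbed: α·S·A_cross = 0.42·100·4.970 = 208.7 W (cross-section A).
Total input = 208.7 + 485 = 693.7 W.
Radiated: εσ·A_surf·T⁴ with A_surf = A = 4.970 m².
T⁴ = 693.7/(0.42·5.67×10⁻⁸·4.970) = 5.861×10⁹ K⁴.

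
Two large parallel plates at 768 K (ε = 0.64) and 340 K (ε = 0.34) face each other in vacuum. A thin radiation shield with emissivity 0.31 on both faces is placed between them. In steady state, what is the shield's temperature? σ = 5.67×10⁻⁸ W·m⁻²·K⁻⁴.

In steady state the net flux on the hot side equals that on the cold side.
σ(T₁⁴−T_s⁴)/D₁ = σ(T_s⁴−T₂⁴)/D₂, with D₁ = 1/ε₁+1/ε_s−1 = 3.788, D₂ = 1/ε_s+1/ε₂−1 = 5.167.
Solve for T_s⁴: T_s⁴ = (D₂·T₁⁴ + D₁·T₂⁴)/(D₁+D₂) = 2.064×10¹¹ K⁴.

T_s ≈ 674 K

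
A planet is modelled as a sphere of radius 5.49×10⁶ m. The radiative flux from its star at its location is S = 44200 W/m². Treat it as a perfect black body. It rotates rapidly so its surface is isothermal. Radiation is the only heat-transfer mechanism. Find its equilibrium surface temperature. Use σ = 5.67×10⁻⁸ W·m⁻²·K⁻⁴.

T ≈ 664 K

At equilibrium, absorbed power = emitted power.
Absorbing cross-section = πr² = 9.469×10¹³ m²; emitting surface = 4πr² = 3.788×10¹⁴ m² (ratio 4).
S·A_cross = εσ·A_surf·T⁴  ⇒  T⁴ = S/(4σ).
T⁴ = 1.00·44200/(4·5.67×10⁻⁸) = 1.949×10¹¹ K⁴.
T = (1.949×10¹¹)^(1/4).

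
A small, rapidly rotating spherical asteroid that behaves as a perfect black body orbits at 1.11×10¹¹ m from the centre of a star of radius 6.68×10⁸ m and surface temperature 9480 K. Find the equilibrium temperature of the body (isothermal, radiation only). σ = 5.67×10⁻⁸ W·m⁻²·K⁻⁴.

T ≈ 520 K

The star's surface emits σT_*⁴; at distance d the flux is S = σT_*⁴(R_*/d)².
S = 5.67×10⁻⁸·(9480)⁴·(6.68×10⁸/1.11×10¹¹)² = 16590 W/m².
For an isothermal sphere T⁴ = (1−a)S/(4σ) = 7.313×10¹⁰ K⁴.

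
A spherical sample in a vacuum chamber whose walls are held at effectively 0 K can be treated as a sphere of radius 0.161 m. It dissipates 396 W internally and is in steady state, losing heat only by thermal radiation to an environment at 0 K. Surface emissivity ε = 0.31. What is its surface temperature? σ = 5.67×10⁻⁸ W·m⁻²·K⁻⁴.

T ≈ 513 K

Steady state: internal power = radiated power, P = εσA T⁴.
Radiating area A = 4πr² = 0.3257 m².
T⁴ = P/(εσA) = 396/(0.31·5.67×10⁻⁸·0.3257) = 6.917×10¹⁰ K⁴.
T = (6.917×10¹⁰)^(1/4).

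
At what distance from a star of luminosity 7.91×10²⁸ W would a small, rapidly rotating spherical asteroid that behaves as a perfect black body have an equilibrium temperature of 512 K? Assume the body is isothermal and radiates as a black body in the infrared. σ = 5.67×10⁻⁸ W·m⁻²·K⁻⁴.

For an isothermal black-emitting sphere, (1−a)S·πr² = σ·4πr²·T⁴ ⇒ S = 4σT⁴/(1−a).
S = 4·5.67×10⁻⁸·(512)⁴/1.00 = 15590 W/m².
Flux falls as S = L/(4πd²), so d = √(L/(4πS)) = √(7.91×10²⁸/(4π·15590)).

d ≈ 6.36×10¹¹ m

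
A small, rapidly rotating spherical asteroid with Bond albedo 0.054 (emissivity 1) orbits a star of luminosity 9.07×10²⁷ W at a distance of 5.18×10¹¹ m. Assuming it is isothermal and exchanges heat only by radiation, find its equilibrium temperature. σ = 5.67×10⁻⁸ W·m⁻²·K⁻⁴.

First find the stellar flux at distance d: S = L/(4πd²) = 9.07×10²⁷/(4π·(5.18×10¹¹)²) = 2690 W/m².
For an isothermal sphere, absorbed (1−a)S·πr² = emitted σ·4πr²·T⁴, so T⁴ = (1−a)S/(4σ).
T⁴ = 0.946·2690/(4·5.67×10⁻⁸) = 1.122×10¹⁰ K⁴.

T ≈ 325 K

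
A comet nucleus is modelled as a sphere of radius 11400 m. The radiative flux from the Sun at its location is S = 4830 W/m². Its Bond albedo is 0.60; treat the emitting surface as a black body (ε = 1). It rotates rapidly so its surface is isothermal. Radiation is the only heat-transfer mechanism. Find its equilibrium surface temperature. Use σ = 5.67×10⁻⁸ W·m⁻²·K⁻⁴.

At equilibrium, absorbed power = emitted power.
Absorbing cross-section = πr² = 4.083×10⁸ m²; emitting surface = 4πr² = 1.633×10⁹ m² (ratio 4).
(1−a)S·A_cross = εσ·A_surf·T⁴  ⇒  T⁴ = (1−a)S/(4σ).
T⁴ = 0.400·4830/(4·5.67×10⁻⁸) = 8.519×10⁹ K⁴.
T = (8.519×10⁹)^(1/4).

T ≈ 304 K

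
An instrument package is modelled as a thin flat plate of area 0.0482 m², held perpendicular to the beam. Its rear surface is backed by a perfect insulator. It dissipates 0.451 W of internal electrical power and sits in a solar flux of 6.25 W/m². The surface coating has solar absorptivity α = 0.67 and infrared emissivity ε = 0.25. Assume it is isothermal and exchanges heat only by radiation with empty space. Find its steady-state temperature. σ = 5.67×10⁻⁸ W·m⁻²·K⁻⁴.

T ≈ 176 K

At steady state, absorbed solar power + internal power = radiated power.
Absorbed: α·S·A_cross = 0.67·6.25·0.04820 = 0.2018 W (cross-section A).
Total input = 0.2018 + 0.451 = 0.6528 W.
Radiated: εσ·A_surf·T⁴ with A_surf = A = 0.04820 m².
T⁴ = 0.6528/(0.25·5.67×10⁻⁸·0.04820) = 9.555×10⁸ K⁴.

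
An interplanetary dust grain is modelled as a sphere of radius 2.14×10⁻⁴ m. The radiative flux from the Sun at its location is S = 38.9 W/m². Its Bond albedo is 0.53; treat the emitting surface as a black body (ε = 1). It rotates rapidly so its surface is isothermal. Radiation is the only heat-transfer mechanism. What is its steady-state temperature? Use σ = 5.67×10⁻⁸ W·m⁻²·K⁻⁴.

At equilibrium, absorbed power = emitted power.
Absorbing cross-section = πr² = 1.439×10⁻⁷ m²; emitting surface = 4πr² = 5.755×10⁻⁷ m² (ratio 4).
(1−a)S·A_cross = εσ·A_surf·T⁴  ⇒  T⁴ = (1−a)S/(4σ).
T⁴ = 0.470·38.9/(4·5.67×10⁻⁸) = 8.061×10⁷ K⁴.
T = (8.061×10⁷)^(1/4).

T ≈ 94.8 K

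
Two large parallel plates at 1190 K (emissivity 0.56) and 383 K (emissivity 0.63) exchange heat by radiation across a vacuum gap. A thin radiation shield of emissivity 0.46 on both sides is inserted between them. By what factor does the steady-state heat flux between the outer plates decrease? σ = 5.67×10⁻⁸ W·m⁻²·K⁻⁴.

Without shield: q₀ = σΔ(T⁴)/(1/ε₁+1/ε₂−1) with denominator 2.373.
With shield the two gaps are in series; the resistances add: (1/ε₁+1/ε_s−1)+(1/ε_s+1/ε₂−1) = 2.960+2.761 = 5.721.
Heat-flux ratio q₀/q = 5.721/2.373.

factor ≈ 2.41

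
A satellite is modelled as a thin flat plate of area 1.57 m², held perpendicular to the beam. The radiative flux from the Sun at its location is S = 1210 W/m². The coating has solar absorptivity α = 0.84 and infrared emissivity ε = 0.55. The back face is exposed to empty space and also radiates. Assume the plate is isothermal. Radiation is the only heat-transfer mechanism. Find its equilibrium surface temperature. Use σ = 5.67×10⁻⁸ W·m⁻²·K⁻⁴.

T ≈ 357 K

At equilibrium, absorbed power = emitted power.
Absorbing cross-section = A = 1.570 m²; emitting surface = 2A = 3.140 m² (ratio 2).
αS·A_cross = εσ·A_surf·T⁴  ⇒  T⁴ = αS/(ε·2σ).
T⁴ = 0.840·1210/(0.55·2·5.67×10⁻⁸) = 1.630×10¹⁰ K⁴.
T = (1.630×10¹⁰)^(1/4).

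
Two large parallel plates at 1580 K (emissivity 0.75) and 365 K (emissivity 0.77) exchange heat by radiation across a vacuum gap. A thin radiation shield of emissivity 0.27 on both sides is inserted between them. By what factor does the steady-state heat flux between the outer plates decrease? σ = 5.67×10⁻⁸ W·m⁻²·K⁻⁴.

Without shield: q₀ = σΔ(T⁴)/(1/ε₁+1/ε₂−1) with denominator 1.632.
With shield the two gaps are in series; the resistances add: (1/ε₁+1/ε_s−1)+(1/ε_s+1/ε₂−1) = 4.037+4.002 = 8.039.
Heat-flux ratio q₀/q = 8.039/1.632.

factor ≈ 4.93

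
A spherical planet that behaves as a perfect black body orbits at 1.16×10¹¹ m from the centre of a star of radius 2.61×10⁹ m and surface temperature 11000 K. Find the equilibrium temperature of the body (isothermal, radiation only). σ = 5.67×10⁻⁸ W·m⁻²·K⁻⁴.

The star's surface emits σT_*⁴; at distance d the flux is S = σT_*⁴(R_*/d)².
S = 5.67×10⁻⁸·(11000)⁴·(2.61×10⁹/1.16×10¹¹)² = 4.203×10⁵ W/m².
For an isothermal sphere T⁴ = (1−a)S/(4σ) = 1.853×10¹² K⁴.

T ≈ 1170 K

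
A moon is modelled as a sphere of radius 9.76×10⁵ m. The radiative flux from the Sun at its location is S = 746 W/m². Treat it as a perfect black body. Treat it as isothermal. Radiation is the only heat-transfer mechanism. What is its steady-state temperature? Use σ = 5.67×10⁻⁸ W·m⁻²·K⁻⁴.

T ≈ 239 K

At equilibrium, absorbed power = emitted power.
Absorbing cross-section = πr² = 2.993×10¹² m²; emitting surface = 4πr² = 1.197×10¹³ m² (ratio 4).
S·A_cross = εσ·A_surf·T⁴  ⇒  T⁴ = S/(4σ).
T⁴ = 1.00·746/(4·5.67×10⁻⁸) = 3.289×10⁹ K⁴.
T = (3.289×10⁹)^(1/4).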